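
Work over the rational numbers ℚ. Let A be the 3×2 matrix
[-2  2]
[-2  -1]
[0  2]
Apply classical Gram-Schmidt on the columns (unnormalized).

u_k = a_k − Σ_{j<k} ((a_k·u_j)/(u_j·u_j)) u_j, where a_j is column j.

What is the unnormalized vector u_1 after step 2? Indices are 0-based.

Step 1: u_0 = a_0 = (-2, -2, 0).
Step 2: u_1 = a_1 − (-1/4)·u_0 = (3/2, -3/2, 2).

u_1 = (3/2, -3/2, 2)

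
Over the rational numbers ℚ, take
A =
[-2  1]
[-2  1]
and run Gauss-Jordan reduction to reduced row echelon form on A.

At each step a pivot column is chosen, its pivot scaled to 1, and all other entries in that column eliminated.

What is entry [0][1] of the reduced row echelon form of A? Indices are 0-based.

pivot(0,0)=-2: scale R0 → (1, -1/2)
  clear (1,0): R1 −= (-2)R0 → (0, 0)
col 1: no nonzero at/below row 1; advance.

M[0][1] = -1/2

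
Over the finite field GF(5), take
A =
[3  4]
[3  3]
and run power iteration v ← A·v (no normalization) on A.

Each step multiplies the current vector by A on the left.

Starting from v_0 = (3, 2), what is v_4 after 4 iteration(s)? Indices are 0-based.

v_0 = (3, 2).
v_1 = A·v_0 = (2, 0).
v_2 = A·v_1 = (1, 1).
v_3 = A·v_2 = (2, 1).
v_4 = A·v_3 = (0, 4).

v_4 = (0, 4)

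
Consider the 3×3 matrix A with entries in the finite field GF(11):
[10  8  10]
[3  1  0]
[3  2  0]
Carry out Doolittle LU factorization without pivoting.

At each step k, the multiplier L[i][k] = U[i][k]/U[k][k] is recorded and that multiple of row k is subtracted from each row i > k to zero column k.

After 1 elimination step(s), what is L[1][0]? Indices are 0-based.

L[1][0] = 8

Step 1: pivot at (0,0) is 10.
  row1 ← row1 − (8)·row0  ⇒  L[1][0]=8, U row1=(0, 3, 8)
  row2 ← row2 − (8)·row0  ⇒  L[2][0]=8, U row2=(0, 4, 8)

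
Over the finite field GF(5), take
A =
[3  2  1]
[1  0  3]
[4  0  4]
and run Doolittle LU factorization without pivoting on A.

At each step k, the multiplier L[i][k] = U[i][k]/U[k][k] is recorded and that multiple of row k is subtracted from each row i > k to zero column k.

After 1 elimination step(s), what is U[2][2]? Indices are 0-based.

U[2][2] = 1

[col 0] pivot 3
  R1 -= 2*R0 → (0, 1, 1)  (L[1][0] := 2)
  R2 -= 3*R0 → (0, 4, 1)  (L[2][0] := 3)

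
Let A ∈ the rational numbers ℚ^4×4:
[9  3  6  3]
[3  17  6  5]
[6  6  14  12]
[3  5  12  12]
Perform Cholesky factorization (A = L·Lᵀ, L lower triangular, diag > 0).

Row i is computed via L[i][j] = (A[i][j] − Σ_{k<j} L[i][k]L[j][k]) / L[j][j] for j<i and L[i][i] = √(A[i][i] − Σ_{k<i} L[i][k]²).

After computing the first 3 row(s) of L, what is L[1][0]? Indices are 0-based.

L[1][0] = 1

Step 1: L[0][0] = √(9) = 3.
  L[1][0] = (3) / L[0][0] = 1.
Step 2: L[1][1] = √(16) = 4.
  L[2][0] = (6) / L[0][0] = 2.
  L[2][1] = (4) / L[1][1] = 1.
Step 3: L[2][2] = √(9) = 3.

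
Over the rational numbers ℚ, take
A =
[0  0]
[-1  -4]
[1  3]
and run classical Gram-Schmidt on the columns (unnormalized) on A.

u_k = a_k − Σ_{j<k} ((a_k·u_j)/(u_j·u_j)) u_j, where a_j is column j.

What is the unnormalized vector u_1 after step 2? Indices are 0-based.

u_1 = (0, -1/2, -1/2)

Step 1: u_0 = a_0 = (0, -1, 1).
Step 2: u_1 = a_1 − (7/2)·u_0 = (0, -1/2, -1/2).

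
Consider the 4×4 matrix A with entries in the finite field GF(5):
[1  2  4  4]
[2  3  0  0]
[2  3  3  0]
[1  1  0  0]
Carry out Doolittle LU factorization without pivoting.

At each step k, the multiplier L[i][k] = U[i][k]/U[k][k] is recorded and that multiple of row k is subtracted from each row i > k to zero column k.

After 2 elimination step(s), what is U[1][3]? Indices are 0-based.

Step 1: pivot at (0,0) is 1.
  row1 ← row1 − (2)·row0  ⇒  L[1][0]=2, U row1=(0, 4, 2, 2)
  row2 ← row2 − (2)·row0  ⇒  L[2][0]=2, U row2=(0, 4, 0, 2)
  row3 ← row3 − (1)·row0  ⇒  L[3][0]=1, U row3=(0, 4, 1, 1)
Step 2: pivot at (1,1) is 4.
  row2 ← row2 − (1)·row1  ⇒  L[2][1]=1, U row2=(0, 0, 3, 0)
  row3 ← row3 − (1)·row1  ⇒  L[3][1]=1, U row3=(0, 0, 4, 4)

U[1][3] = 2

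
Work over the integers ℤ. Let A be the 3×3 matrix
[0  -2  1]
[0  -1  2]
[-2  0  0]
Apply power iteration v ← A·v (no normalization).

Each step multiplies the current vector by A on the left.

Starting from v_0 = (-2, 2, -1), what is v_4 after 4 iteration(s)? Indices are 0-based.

v_0 = (-2, 2, -1).
v_1 = A·v_0 = (-5, -4, 4).
v_2 = A·v_1 = (12, 12, 10).
v_3 = A·v_2 = (-14, 8, -24).
v_4 = A·v_3 = (-40, -56, 28).

v_4 = (-40, -56, 28)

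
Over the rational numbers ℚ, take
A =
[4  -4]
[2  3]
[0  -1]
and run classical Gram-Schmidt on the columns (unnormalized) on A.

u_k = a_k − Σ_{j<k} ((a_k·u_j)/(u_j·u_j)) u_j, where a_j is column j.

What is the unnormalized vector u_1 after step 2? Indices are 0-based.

u_1 = (-2, 4, -1)

Step 1: u_0 = a_0 = (4, 2, 0).
Step 2: u_1 = a_1 − (-1/2)·u_0 = (-2, 4, -1).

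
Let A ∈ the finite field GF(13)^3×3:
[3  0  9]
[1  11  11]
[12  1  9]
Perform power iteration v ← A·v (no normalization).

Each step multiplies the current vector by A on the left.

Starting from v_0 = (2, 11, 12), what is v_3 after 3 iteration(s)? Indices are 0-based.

v_0 = (2, 11, 12).
v_1 = A·v_0 = (10, 8, 0).
v_2 = A·v_1 = (4, 7, 11).
v_3 = A·v_2 = (7, 7, 11).

v_3 = (7, 7, 11)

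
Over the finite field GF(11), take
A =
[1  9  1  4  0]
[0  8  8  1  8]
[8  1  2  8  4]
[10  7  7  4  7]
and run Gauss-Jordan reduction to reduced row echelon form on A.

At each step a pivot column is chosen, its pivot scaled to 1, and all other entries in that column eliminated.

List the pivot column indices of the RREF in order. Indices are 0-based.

pivot columns: 0, 1, 2, 3

step 1: normalize row 0 (÷1) = (1, 9, 1, 4, 0)
  row 2: subtract 8×row0 = (0, 6, 5, 9, 4)
  row 3: subtract 10×row0 = (0, 5, 8, 8, 7)
step 2: normalize row 1 (÷8) = (0, 1, 1, 7, 1)
  row 0: subtract 9×row1 = (1, 0, 3, 7, 2)
  row 2: subtract 6×row1 = (0, 0, 10, 0, 9)
  row 3: subtract 5×row1 = (0, 0, 3, 6, 2)
step 3: normalize row 2 (÷10) = (0, 0, 1, 0, 2)
  row 0: subtract 3×row2 = (1, 0, 0, 7, 7)
  row 1: subtract 1×row2 = (0, 1, 0, 7, 10)
  row 3: subtract 3×row2 = (0, 0, 0, 6, 7)
step 4: normalize row 3 (÷6) = (0, 0, 0, 1, 3)
  row 0: subtract 7×row3 = (1, 0, 0, 0, 8)
  row 1: subtract 7×row3 = (0, 1, 0, 0, 0)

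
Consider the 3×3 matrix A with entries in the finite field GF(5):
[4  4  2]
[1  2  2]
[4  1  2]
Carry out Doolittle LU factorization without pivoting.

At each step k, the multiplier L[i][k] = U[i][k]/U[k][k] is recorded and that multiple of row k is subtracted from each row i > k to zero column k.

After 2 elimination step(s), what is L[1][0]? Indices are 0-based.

Step 1: pivot at (0,0) is 4.
  row1 ← row1 − (4)·row0  ⇒  L[1][0]=4, U row1=(0, 1, 4)
  row2 ← row2 − (1)·row0  ⇒  L[2][0]=1, U row2=(0, 2, 0)
Step 2: pivot at (1,1) is 1.
  row2 ← row2 − (2)·row1  ⇒  L[2][1]=2, U row2=(0, 0, 2)

L[1][0] = 4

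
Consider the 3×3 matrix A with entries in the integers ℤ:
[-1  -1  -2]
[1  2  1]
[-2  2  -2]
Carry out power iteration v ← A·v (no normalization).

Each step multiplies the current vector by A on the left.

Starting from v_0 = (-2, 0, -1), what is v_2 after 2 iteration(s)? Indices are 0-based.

v_0 = (-2, 0, -1).
v_1 = A·v_0 = (4, -3, 6).
v_2 = A·v_1 = (-13, 4, -26).

v_2 = (-13, 4, -26)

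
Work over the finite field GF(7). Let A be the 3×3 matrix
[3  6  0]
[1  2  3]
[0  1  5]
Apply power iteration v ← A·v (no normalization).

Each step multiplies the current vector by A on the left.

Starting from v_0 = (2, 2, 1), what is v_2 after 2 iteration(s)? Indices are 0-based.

v_2 = (3, 1, 2)

v_0 = (2, 2, 1).
v_1 = A·v_0 = (4, 2, 0).
v_2 = A·v_1 = (3, 1, 2).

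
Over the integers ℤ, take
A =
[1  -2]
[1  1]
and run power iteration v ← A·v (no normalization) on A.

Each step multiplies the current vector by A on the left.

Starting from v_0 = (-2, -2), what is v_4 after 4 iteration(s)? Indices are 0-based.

v_0 = (-2, -2).
v_1 = A·v_0 = (2, -4).
v_2 = A·v_1 = (10, -2).
v_3 = A·v_2 = (14, 8).
v_4 = A·v_3 = (-2, 22).

v_4 = (-2, 22)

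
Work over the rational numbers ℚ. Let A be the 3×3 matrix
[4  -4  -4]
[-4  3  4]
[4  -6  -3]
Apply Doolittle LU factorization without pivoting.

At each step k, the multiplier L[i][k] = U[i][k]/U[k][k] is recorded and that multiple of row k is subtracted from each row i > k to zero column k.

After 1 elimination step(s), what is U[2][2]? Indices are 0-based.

Step 1: pivot at (0,0) is 4.
  row1 ← row1 − (-1)·row0  ⇒  L[1][0]=-1, U row1=(0, -1, 0)
  row2 ← row2 − (1)·row0  ⇒  L[2][0]=1, U row2=(0, -2, 1)

U[2][2] = 1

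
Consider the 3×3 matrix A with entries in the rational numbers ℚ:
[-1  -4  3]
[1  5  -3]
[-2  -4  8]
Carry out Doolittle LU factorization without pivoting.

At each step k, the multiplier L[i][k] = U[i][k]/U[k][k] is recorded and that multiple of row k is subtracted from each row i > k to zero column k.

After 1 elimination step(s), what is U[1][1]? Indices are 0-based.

k=0: U[0][0]=-1
  eliminate (1,0): mult=-1, new row 1: (0, 1, 0); set L[1][0]=-1
  eliminate (2,0): mult=2, new row 2: (0, 4, 2); set L[2][0]=2

U[1][1] = 1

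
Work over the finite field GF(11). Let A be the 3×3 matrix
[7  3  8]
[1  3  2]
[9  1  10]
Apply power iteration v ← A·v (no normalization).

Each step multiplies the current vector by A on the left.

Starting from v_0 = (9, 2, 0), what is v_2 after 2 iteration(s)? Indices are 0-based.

v_2 = (4, 5, 3)

v_0 = (9, 2, 0).
v_1 = A·v_0 = (3, 4, 6).
v_2 = A·v_1 = (4, 5, 3).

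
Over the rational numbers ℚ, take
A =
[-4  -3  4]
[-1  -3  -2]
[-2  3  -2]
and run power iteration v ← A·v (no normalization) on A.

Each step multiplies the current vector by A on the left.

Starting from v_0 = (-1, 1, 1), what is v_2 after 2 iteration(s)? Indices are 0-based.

v_0 = (-1, 1, 1).
v_1 = A·v_0 = (5, -4, 3).
v_2 = A·v_1 = (4, 1, -28).

v_2 = (4, 1, -28)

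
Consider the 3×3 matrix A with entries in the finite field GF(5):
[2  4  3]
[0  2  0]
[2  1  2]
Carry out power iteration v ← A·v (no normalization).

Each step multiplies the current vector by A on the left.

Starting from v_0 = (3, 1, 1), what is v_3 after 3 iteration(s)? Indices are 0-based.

v_0 = (3, 1, 1).
v_1 = A·v_0 = (3, 2, 4).
v_2 = A·v_1 = (1, 4, 1).
v_3 = A·v_2 = (1, 3, 3).

v_3 = (1, 3, 3)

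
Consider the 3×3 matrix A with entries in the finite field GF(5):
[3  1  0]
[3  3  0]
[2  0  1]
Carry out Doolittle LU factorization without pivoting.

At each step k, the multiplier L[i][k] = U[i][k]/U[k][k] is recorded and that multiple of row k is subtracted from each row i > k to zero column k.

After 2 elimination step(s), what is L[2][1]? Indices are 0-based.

Step 1: pivot at (0,0) is 3.
  row1 ← row1 − (1)·row0  ⇒  L[1][0]=1, U row1=(0, 2, 0)
  row2 ← row2 − (4)·row0  ⇒  L[2][0]=4, U row2=(0, 1, 1)
Step 2: pivot at (1,1) is 2.
  row2 ← row2 − (3)·row1  ⇒  L[2][1]=3, U row2=(0, 0, 1)

L[2][1] = 3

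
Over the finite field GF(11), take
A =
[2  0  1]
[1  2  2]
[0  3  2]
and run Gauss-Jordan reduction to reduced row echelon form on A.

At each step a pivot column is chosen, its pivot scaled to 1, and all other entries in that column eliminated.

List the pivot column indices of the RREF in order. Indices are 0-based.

step 1: normalize row 0 (÷2) = (1, 0, 6)
  row 1: subtract 1×row0 = (0, 2, 7)
step 2: normalize row 1 (÷2) = (0, 1, 9)
  row 2: subtract 3×row1 = (0, 0, 8)
step 3: normalize row 2 (÷8) = (0, 0, 1)
  row 0: subtract 6×row2 = (1, 0, 0)
  row 1: subtract 9×row2 = (0, 1, 0)

pivot columns: 0, 1, 2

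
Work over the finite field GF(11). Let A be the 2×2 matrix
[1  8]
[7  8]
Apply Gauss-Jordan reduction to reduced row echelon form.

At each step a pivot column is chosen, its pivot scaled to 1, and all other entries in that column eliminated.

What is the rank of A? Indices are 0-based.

step 1: normalize row 0 (÷1) = (1, 8)
  row 1: subtract 7×row0 = (0, 7)
step 2: normalize row 1 (÷7) = (0, 1)
  row 0: subtract 8×row1 = (1, 0)

rank = 2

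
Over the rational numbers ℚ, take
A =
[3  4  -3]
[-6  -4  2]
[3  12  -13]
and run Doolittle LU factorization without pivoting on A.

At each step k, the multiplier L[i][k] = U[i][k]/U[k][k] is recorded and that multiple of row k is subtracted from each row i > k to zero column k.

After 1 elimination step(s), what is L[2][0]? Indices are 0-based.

L[2][0] = 1

Step 1: pivot at (0,0) is 3.
  row1 ← row1 − (-2)·row0  ⇒  L[1][0]=-2, U row1=(0, 4, -4)
  row2 ← row2 − (1)·row0  ⇒  L[2][0]=1, U row2=(0, 8, -10)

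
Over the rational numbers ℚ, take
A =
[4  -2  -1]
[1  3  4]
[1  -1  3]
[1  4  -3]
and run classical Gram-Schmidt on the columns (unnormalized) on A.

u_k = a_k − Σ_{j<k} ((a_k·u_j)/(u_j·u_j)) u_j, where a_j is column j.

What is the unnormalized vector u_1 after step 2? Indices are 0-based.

u_1 = (-30/19, 59/19, -17/19, 78/19)

Step 1: u_0 = a_0 = (4, 1, 1, 1).
Step 2: u_1 = a_1 − (-2/19)·u_0 = (-30/19, 59/19, -17/19, 78/19).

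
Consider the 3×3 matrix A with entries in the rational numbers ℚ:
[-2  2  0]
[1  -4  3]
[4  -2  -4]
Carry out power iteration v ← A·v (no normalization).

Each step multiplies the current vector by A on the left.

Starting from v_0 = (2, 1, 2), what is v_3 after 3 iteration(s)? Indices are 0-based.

v_0 = (2, 1, 2).
v_1 = A·v_0 = (-2, 4, -2).
v_2 = A·v_1 = (12, -24, -8).
v_3 = A·v_2 = (-72, 84, 128).

v_3 = (-72, 84, 128)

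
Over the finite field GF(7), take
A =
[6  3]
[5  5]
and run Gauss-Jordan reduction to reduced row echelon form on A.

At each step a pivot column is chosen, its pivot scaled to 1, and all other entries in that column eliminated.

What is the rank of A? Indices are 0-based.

pivot(0,0)=6: scale R0 → (1, 4)
  clear (1,0): R1 −= (5)R0 → (0, 6)
pivot(1,1)=6: scale R1 → (0, 1)
  clear (0,1): R0 −= (4)R1 → (1, 0)

rank = 2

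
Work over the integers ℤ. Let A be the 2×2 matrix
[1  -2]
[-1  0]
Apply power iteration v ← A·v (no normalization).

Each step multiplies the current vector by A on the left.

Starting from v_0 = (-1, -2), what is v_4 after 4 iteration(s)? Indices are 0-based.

v_0 = (-1, -2).
v_1 = A·v_0 = (3, 1).
v_2 = A·v_1 = (1, -3).
v_3 = A·v_2 = (7, -1).
v_4 = A·v_3 = (9, -7).

v_4 = (9, -7)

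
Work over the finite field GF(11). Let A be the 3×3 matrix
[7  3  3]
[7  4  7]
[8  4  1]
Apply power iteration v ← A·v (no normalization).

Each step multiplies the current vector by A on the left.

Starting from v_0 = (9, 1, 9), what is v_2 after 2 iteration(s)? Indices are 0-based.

v_2 = (9, 6, 7)

v_0 = (9, 1, 9).
v_1 = A·v_0 = (5, 9, 8).
v_2 = A·v_1 = (9, 6, 7).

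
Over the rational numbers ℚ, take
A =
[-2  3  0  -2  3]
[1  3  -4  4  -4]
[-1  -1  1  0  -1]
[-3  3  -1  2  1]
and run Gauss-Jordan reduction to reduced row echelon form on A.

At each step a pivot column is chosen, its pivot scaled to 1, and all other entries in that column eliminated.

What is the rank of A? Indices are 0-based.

rank = 4

pivot(0,0)=-2: scale R0 → (1, -3/2, 0, 1, -3/2)
  clear (1,0): R1 −= (1)R0 → (0, 9/2, -4, 3, -5/2)
  clear (2,0): R2 −= (-1)R0 → (0, -5/2, 1, 1, -5/2)
  clear (3,0): R3 −= (-3)R0 → (0, -3/2, -1, 5, -7/2)
pivot(1,1)=9/2: scale R1 → (0, 1, -8/9, 2/3, -5/9)
  clear (0,1): R0 −= (-3/2)R1 → (1, 0, -4/3, 2, -7/3)
  clear (2,1): R2 −= (-5/2)R1 → (0, 0, -11/9, 8/3, -35/9)
  clear (3,1): R3 −= (-3/2)R1 → (0, 0, -7/3, 6, -13/3)
pivot(2,2)=-11/9: scale R2 → (0, 0, 1, -24/11, 35/11)
  clear (0,2): R0 −= (-4/3)R2 → (1, 0, 0, -10/11, 21/11)
  clear (1,2): R1 −= (-8/9)R2 → (0, 1, 0, -14/11, 25/11)
  clear (3,2): R3 −= (-7/3)R2 → (0, 0, 0, 10/11, 34/11)
pivot(3,3)=10/11: scale R3 → (0, 0, 0, 1, 17/5)
  clear (0,3): R0 −= (-10/11)R3 → (1, 0, 0, 0, 5)
  clear (1,3): R1 −= (-14/11)R3 → (0, 1, 0, 0, 33/5)
  clear (2,3): R2 −= (-24/11)R3 → (0, 0, 1, 0, 53/5)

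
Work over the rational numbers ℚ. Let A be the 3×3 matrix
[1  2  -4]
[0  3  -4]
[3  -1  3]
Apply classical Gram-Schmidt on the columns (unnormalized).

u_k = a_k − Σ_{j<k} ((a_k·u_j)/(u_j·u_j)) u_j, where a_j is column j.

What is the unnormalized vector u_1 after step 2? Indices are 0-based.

u_1 = (21/10, 3, -7/10)

Step 1: u_0 = a_0 = (1, 0, 3).
Step 2: u_1 = a_1 − (-1/10)·u_0 = (21/10, 3, -7/10).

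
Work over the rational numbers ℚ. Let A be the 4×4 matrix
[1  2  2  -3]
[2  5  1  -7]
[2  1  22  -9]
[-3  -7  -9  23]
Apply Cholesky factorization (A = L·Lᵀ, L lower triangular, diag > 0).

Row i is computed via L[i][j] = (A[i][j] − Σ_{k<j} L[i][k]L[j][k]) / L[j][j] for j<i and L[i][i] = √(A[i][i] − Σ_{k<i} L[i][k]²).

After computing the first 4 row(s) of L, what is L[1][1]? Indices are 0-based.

L[1][1] = 1

Step 1: L[0][0] = √(1) = 1.
  L[1][0] = (2) / L[0][0] = 2.
Step 2: L[1][1] = √(1) = 1.
  L[2][0] = (2) / L[0][0] = 2.
  L[2][1] = (-3) / L[1][1] = -3.
Step 3: L[2][2] = √(9) = 3.
  L[3][0] = (-3) / L[0][0] = -3.
  L[3][1] = (-1) / L[1][1] = -1.
  L[3][2] = (-6) / L[2][2] = -2.
Step 4: L[3][3] = √(9) = 3.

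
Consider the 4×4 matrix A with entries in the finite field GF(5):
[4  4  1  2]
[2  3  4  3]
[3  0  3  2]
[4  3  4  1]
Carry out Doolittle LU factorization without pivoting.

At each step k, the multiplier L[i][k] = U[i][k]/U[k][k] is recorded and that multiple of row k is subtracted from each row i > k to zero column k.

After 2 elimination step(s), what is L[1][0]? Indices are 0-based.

L[1][0] = 3

[col 0] pivot 4
  R1 -= 3*R0 → (0, 1, 1, 2)  (L[1][0] := 3)
  R2 -= 2*R0 → (0, 2, 1, 3)  (L[2][0] := 2)
  R3 -= 1*R0 → (0, 4, 3, 4)  (L[3][0] := 1)
[col 1] pivot 1
  R2 -= 2*R1 → (0, 0, 4, 4)  (L[2][1] := 2)
  R3 -= 4*R1 → (0, 0, 4, 1)  (L[3][1] := 4)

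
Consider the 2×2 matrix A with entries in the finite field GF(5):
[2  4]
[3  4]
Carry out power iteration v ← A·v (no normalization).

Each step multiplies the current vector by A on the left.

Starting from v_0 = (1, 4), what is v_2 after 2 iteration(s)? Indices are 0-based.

v_0 = (1, 4).
v_1 = A·v_0 = (3, 4).
v_2 = A·v_1 = (2, 0).

v_2 = (2, 0)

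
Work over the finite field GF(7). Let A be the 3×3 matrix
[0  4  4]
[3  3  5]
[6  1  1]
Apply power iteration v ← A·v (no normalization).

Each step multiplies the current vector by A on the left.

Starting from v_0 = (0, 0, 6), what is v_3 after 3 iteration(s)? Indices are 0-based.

v_3 = (4, 4, 4)

v_0 = (0, 0, 6).
v_1 = A·v_0 = (3, 2, 6).
v_2 = A·v_1 = (4, 3, 5).
v_3 = A·v_2 = (4, 4, 4).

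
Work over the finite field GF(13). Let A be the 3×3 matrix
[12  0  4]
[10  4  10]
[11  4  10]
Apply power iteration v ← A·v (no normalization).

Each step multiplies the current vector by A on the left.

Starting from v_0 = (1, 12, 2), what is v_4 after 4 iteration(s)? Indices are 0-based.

v_0 = (1, 12, 2).
v_1 = A·v_0 = (7, 0, 1).
v_2 = A·v_1 = (10, 2, 9).
v_3 = A·v_2 = (0, 3, 0).
v_4 = A·v_3 = (0, 12, 12).

v_4 = (0, 12, 12)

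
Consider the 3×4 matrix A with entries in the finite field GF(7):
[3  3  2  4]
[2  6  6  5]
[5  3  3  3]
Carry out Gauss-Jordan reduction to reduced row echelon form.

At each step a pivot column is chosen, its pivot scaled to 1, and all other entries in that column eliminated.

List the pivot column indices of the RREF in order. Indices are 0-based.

step 1: normalize row 0 (÷3) = (1, 1, 3, 6)
  row 1: subtract 2×row0 = (0, 4, 0, 0)
  row 2: subtract 5×row0 = (0, 5, 2, 1)
step 2: normalize row 1 (÷4) = (0, 1, 0, 0)
  row 0: subtract 1×row1 = (1, 0, 3, 6)
  row 2: subtract 5×row1 = (0, 0, 2, 1)
step 3: normalize row 2 (÷2) = (0, 0, 1, 4)
  row 0: subtract 3×row2 = (1, 0, 0, 1)

pivot columns: 0, 1, 2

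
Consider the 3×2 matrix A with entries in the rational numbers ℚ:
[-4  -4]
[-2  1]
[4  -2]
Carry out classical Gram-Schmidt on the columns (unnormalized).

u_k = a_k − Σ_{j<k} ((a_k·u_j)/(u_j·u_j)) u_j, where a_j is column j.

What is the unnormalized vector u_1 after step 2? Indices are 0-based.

u_1 = (-10/3, 4/3, -8/3)

Step 1: u_0 = a_0 = (-4, -2, 4).
Step 2: u_1 = a_1 − (1/6)·u_0 = (-10/3, 4/3, -8/3).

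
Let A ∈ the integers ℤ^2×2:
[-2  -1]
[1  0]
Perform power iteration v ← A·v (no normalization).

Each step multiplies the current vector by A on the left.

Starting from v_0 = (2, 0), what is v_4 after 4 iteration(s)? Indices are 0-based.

v_4 = (10, -8)

v_0 = (2, 0).
v_1 = A·v_0 = (-4, 2).
v_2 = A·v_1 = (6, -4).
v_3 = A·v_2 = (-8, 6).
v_4 = A·v_3 = (10, -8).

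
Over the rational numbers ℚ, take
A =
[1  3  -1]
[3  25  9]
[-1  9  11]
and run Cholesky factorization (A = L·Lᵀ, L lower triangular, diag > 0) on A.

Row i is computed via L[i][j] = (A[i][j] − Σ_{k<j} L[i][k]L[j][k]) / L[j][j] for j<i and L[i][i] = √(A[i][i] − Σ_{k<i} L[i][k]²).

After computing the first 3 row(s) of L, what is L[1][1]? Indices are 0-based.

L[1][1] = 4

Step 1: L[0][0] = √(1) = 1.
  L[1][0] = (3) / L[0][0] = 3.
Step 2: L[1][1] = √(16) = 4.
  L[2][0] = (-1) / L[0][0] = -1.
  L[2][1] = (12) / L[1][1] = 3.
Step 3: L[2][2] = √(1) = 1.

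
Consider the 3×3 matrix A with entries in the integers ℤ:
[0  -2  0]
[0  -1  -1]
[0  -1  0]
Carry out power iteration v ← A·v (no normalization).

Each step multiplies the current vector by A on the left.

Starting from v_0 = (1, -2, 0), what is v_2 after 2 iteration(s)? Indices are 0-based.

v_2 = (-4, -4, -2)

v_0 = (1, -2, 0).
v_1 = A·v_0 = (4, 2, 2).
v_2 = A·v_1 = (-4, -4, -2).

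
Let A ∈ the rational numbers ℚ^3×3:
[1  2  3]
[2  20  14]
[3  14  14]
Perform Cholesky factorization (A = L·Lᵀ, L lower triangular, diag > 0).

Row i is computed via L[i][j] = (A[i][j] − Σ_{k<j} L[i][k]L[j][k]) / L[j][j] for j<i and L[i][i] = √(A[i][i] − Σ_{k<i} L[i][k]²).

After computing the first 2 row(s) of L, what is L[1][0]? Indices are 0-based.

L[1][0] = 2

Step 1: L[0][0] = √(1) = 1.
  L[1][0] = (2) / L[0][0] = 2.
Step 2: L[1][1] = √(16) = 4.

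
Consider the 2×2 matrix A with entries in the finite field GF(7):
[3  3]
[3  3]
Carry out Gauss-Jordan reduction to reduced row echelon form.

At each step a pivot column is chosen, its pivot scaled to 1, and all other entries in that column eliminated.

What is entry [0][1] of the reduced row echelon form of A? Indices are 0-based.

M[0][1] = 1

step 1: normalize row 0 (÷3) = (1, 1)
  row 1: subtract 3×row0 = (0, 0)
skip col 1 (zero from row 1)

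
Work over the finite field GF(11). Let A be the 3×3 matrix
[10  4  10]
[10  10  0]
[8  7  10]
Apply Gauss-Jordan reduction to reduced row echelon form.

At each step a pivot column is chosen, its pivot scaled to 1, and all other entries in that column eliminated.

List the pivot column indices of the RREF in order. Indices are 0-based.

[1] R0 /= 10  ⇒  (1, 7, 1)
     R1 -= 10·R0  ⇒  (0, 6, 1)
     R2 -= 8·R0  ⇒  (0, 6, 2)
[2] R1 /= 6  ⇒  (0, 1, 2)
     R0 -= 7·R1  ⇒  (1, 0, 9)
     R2 -= 6·R1  ⇒  (0, 0, 1)
[3] R2 /= 1  ⇒  (0, 0, 1)
     R0 -= 9·R2  ⇒  (1, 0, 0)
     R1 -= 2·R2  ⇒  (0, 1, 0)

pivot columns: 0, 1, 2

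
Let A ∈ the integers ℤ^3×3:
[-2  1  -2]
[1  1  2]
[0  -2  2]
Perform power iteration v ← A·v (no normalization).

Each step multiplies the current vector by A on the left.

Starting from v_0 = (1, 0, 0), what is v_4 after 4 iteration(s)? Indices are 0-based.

v_0 = (1, 0, 0).
v_1 = A·v_0 = (-2, 1, 0).
v_2 = A·v_1 = (5, -1, -2).
v_3 = A·v_2 = (-7, 0, -2).
v_4 = A·v_3 = (18, -11, -4).

v_4 = (18, -11, -4)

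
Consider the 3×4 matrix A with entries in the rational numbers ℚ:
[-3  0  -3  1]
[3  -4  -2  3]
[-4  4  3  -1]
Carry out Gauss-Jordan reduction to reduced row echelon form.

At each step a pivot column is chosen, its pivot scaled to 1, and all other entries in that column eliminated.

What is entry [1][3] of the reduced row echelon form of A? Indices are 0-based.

M[1][3] = -49/24

pivot(0,0)=-3: scale R0 → (1, 0, 1, -1/3)
  clear (1,0): R1 −= (3)R0 → (0, -4, -5, 4)
  clear (2,0): R2 −= (-4)R0 → (0, 4, 7, -7/3)
pivot(1,1)=-4: scale R1 → (0, 1, 5/4, -1)
  clear (2,1): R2 −= (4)R1 → (0, 0, 2, 5/3)
pivot(2,2)=2: scale R2 → (0, 0, 1, 5/6)
  clear (0,2): R0 −= (1)R2 → (1, 0, 0, -7/6)
  clear (1,2): R1 −= (5/4)R2 → (0, 1, 0, -49/24)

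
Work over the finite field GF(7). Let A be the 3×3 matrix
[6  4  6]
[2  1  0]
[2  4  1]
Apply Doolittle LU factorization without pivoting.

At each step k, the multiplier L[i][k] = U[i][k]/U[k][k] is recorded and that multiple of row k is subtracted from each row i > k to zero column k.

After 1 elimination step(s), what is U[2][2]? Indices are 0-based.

[col 0] pivot 6
  R1 -= 5*R0 → (0, 2, 5)  (L[1][0] := 5)
  R2 -= 5*R0 → (0, 5, 6)  (L[2][0] := 5)

U[2][2] = 6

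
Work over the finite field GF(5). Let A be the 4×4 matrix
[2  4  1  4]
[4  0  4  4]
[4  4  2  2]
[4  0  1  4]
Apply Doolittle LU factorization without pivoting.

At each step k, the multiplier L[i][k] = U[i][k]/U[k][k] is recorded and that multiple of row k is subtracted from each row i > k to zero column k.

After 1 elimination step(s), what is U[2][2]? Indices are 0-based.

U[2][2] = 0

Step 1: pivot at (0,0) is 2.
  row1 ← row1 − (2)·row0  ⇒  L[1][0]=2, U row1=(0, 2, 2, 1)
  row2 ← row2 − (2)·row0  ⇒  L[2][0]=2, U row2=(0, 1, 0, 4)
  row3 ← row3 − (2)·row0  ⇒  L[3][0]=2, U row3=(0, 2, 4, 1)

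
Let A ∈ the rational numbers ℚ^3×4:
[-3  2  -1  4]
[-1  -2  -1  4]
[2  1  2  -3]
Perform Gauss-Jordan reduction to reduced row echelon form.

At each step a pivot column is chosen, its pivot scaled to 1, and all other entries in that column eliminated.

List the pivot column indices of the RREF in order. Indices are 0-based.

pivot(0,0)=-3: scale R0 → (1, -2/3, 1/3, -4/3)
  clear (1,0): R1 −= (-1)R0 → (0, -8/3, -2/3, 8/3)
  clear (2,0): R2 −= (2)R0 → (0, 7/3, 4/3, -1/3)
pivot(1,1)=-8/3: scale R1 → (0, 1, 1/4, -1)
  clear (0,1): R0 −= (-2/3)R1 → (1, 0, 1/2, -2)
  clear (2,1): R2 −= (7/3)R1 → (0, 0, 3/4, 2)
pivot(2,2)=3/4: scale R2 → (0, 0, 1, 8/3)
  clear (0,2): R0 −= (1/2)R2 → (1, 0, 0, -10/3)
  clear (1,2): R1 −= (1/4)R2 → (0, 1, 0, -5/3)

pivot columns: 0, 1, 2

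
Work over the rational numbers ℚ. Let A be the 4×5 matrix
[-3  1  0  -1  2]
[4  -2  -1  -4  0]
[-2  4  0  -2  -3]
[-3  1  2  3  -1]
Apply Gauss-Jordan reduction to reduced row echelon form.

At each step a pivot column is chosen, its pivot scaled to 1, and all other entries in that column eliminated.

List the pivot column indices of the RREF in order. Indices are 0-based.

pivot columns: 0, 1, 2, 3

pivot(0,0)=-3: scale R0 → (1, -1/3, 0, 1/3, -2/3)
  clear (1,0): R1 −= (4)R0 → (0, -2/3, -1, -16/3, 8/3)
  clear (2,0): R2 −= (-2)R0 → (0, 10/3, 0, -4/3, -13/3)
  clear (3,0): R3 −= (-3)R0 → (0, 0, 2, 4, -3)
pivot(1,1)=-2/3: scale R1 → (0, 1, 3/2, 8, -4)
  clear (0,1): R0 −= (-1/3)R1 → (1, 0, 1/2, 3, -2)
  clear (2,1): R2 −= (10/3)R1 → (0, 0, -5, -28, 9)
pivot(2,2)=-5: scale R2 → (0, 0, 1, 28/5, -9/5)
  clear (0,2): R0 −= (1/2)R2 → (1, 0, 0, 1/5, -11/10)
  clear (1,2): R1 −= (3/2)R2 → (0, 1, 0, -2/5, -13/10)
  clear (3,2): R3 −= (2)R2 → (0, 0, 0, -36/5, 3/5)
pivot(3,3)=-36/5: scale R3 → (0, 0, 0, 1, -1/12)
  clear (0,3): R0 −= (1/5)R3 → (1, 0, 0, 0, -13/12)
  clear (1,3): R1 −= (-2/5)R3 → (0, 1, 0, 0, -4/3)
  clear (2,3): R2 −= (28/5)R3 → (0, 0, 1, 0, -4/3)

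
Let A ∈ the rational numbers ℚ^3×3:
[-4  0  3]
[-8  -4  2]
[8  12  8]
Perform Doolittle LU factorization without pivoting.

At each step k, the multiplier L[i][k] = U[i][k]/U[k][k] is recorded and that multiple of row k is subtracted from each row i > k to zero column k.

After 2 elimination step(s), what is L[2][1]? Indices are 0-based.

L[2][1] = -3

Step 1: pivot at (0,0) is -4.
  row1 ← row1 − (2)·row0  ⇒  L[1][0]=2, U row1=(0, -4, -4)
  row2 ← row2 − (-2)·row0  ⇒  L[2][0]=-2, U row2=(0, 12, 14)
Step 2: pivot at (1,1) is -4.
  row2 ← row2 − (-3)·row1  ⇒  L[2][1]=-3, U row2=(0, 0, 2)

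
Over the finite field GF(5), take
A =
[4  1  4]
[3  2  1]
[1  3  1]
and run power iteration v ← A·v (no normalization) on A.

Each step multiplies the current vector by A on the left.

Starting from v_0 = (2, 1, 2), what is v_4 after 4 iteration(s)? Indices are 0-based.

v_0 = (2, 1, 2).
v_1 = A·v_0 = (2, 0, 2).
v_2 = A·v_1 = (1, 3, 4).
v_3 = A·v_2 = (3, 3, 4).
v_4 = A·v_3 = (1, 4, 1).

v_4 = (1, 4, 1)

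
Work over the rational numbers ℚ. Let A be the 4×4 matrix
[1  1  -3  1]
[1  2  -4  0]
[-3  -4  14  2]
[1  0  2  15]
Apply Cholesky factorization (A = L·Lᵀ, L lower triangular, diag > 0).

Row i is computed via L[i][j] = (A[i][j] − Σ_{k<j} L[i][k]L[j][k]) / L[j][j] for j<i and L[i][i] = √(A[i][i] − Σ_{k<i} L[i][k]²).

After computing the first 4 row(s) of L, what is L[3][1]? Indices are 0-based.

L[3][1] = -1

Step 1: L[0][0] = √(1) = 1.
  L[1][0] = (1) / L[0][0] = 1.
Step 2: L[1][1] = √(1) = 1.
  L[2][0] = (-3) / L[0][0] = -3.
  L[2][1] = (-1) / L[1][1] = -1.
Step 3: L[2][2] = √(4) = 2.
  L[3][0] = (1) / L[0][0] = 1.
  L[3][1] = (-1) / L[1][1] = -1.
  L[3][2] = (4) / L[2][2] = 2.
Step 4: L[3][3] = √(9) = 3.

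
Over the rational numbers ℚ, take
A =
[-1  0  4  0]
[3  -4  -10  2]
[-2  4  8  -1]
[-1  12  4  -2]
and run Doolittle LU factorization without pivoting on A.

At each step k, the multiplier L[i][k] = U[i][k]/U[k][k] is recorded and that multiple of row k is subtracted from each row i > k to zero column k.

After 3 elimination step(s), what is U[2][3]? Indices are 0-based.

U[2][3] = 1

[col 0] pivot -1
  R1 -= -3*R0 → (0, -4, 2, 2)  (L[1][0] := -3)
  R2 -= 2*R0 → (0, 4, 0, -1)  (L[2][0] := 2)
  R3 -= 1*R0 → (0, 12, 0, -2)  (L[3][0] := 1)
[col 1] pivot -4
  R2 -= -1*R1 → (0, 0, 2, 1)  (L[2][1] := -1)
  R3 -= -3*R1 → (0, 0, 6, 4)  (L[3][1] := -3)
[col 2] pivot 2
  R3 -= 3*R2 → (0, 0, 0, 1)  (L[3][2] := 3)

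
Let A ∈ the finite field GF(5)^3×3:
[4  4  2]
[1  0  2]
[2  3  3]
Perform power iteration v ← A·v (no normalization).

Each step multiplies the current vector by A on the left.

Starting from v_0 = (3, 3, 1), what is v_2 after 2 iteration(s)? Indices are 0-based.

v_0 = (3, 3, 1).
v_1 = A·v_0 = (1, 0, 3).
v_2 = A·v_1 = (0, 2, 1).

v_2 = (0, 2, 1)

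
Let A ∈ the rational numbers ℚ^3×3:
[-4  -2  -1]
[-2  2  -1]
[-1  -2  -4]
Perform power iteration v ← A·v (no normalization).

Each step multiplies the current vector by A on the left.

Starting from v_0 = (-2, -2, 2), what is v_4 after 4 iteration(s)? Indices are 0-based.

v_4 = (-826, -382, -502)

v_0 = (-2, -2, 2).
v_1 = A·v_0 = (10, -2, -2).
v_2 = A·v_1 = (-34, -22, 2).
v_3 = A·v_2 = (178, 22, 70).
v_4 = A·v_3 = (-826, -382, -502).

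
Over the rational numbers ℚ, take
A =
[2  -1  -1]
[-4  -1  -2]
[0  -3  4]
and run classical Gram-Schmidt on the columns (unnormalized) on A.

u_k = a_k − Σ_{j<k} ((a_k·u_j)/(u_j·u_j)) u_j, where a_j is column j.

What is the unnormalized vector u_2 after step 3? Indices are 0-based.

u_2 = (-8/3, -4/3, 4/3)

Step 1: u_0 = a_0 = (2, -4, 0).
Step 2: u_1 = a_1 − (1/10)·u_0 = (-6/5, -3/5, -3).
Step 3: u_2 = a_2 − (3/10)·u_0 − (-8/9)·u_1 = (-8/3, -4/3, 4/3).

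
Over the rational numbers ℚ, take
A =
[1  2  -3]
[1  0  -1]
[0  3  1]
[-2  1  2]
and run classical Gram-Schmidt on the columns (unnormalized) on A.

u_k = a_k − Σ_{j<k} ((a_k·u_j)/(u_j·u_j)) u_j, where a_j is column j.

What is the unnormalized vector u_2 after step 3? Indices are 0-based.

u_2 = (-32/21, 1/3, 17/14, -25/42)

Step 1: u_0 = a_0 = (1, 1, 0, -2).
Step 2: u_1 = a_1 − (0)·u_0 = (2, 0, 3, 1).
Step 3: u_2 = a_2 − (-4/3)·u_0 − (-1/14)·u_1 = (-32/21, 1/3, 17/14, -25/42).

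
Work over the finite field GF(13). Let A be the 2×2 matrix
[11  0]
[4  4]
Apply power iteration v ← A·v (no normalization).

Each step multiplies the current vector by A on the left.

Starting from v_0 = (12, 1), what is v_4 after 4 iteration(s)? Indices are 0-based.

v_0 = (12, 1).
v_1 = A·v_0 = (2, 0).
v_2 = A·v_1 = (9, 8).
v_3 = A·v_2 = (8, 3).
v_4 = A·v_3 = (10, 5).

v_4 = (10, 5)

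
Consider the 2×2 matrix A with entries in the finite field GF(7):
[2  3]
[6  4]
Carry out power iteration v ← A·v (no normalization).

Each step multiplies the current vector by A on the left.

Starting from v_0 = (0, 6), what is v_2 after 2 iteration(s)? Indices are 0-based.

v_0 = (0, 6).
v_1 = A·v_0 = (4, 3).
v_2 = A·v_1 = (3, 1).

v_2 = (3, 1)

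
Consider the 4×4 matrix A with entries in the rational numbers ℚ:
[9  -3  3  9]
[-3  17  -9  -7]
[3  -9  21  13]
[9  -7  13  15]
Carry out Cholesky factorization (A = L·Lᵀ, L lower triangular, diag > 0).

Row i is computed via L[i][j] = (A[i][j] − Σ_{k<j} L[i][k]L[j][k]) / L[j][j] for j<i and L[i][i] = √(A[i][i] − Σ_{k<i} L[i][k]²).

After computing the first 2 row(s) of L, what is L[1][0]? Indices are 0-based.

Step 1: L[0][0] = √(9) = 3.
  L[1][0] = (-3) / L[0][0] = -1.
Step 2: L[1][1] = √(16) = 4.

L[1][0] = -1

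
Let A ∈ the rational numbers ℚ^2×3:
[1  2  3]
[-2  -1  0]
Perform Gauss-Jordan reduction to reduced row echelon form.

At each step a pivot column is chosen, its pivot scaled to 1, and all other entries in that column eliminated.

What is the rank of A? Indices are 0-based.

rank = 2

step 1: normalize row 0 (÷1) = (1, 2, 3)
  row 1: subtract -2×row0 = (0, 3, 6)
step 2: normalize row 1 (÷3) = (0, 1, 2)
  row 0: subtract 2×row1 = (1, 0, -1)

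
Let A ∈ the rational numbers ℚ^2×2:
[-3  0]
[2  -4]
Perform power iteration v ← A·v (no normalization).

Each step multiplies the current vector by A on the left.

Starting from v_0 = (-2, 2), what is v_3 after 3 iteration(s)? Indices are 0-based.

v_3 = (54, -276)

v_0 = (-2, 2).
v_1 = A·v_0 = (6, -12).
v_2 = A·v_1 = (-18, 60).
v_3 = A·v_2 = (54, -276).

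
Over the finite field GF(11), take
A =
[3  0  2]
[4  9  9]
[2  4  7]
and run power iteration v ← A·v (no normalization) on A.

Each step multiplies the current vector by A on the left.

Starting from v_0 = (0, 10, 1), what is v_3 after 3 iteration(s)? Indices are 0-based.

v_3 = (9, 5, 9)

v_0 = (0, 10, 1).
v_1 = A·v_0 = (2, 0, 3).
v_2 = A·v_1 = (1, 2, 3).
v_3 = A·v_2 = (9, 5, 9).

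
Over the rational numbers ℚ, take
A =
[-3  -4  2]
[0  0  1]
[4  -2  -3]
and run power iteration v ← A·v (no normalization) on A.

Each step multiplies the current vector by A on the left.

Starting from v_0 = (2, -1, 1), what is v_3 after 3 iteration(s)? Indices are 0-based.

v_0 = (2, -1, 1).
v_1 = A·v_0 = (0, 1, 7).
v_2 = A·v_1 = (10, 7, -23).
v_3 = A·v_2 = (-104, -23, 95).

v_3 = (-104, -23, 95)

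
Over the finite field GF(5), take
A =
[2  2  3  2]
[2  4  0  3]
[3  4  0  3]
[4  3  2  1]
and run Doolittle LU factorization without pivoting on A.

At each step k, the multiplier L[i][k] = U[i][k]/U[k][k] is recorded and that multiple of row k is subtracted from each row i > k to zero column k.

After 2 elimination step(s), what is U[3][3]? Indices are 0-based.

[col 0] pivot 2
  R1 -= 1*R0 → (0, 2, 2, 1)  (L[1][0] := 1)
  R2 -= 4*R0 → (0, 1, 3, 0)  (L[2][0] := 4)
  R3 -= 2*R0 → (0, 4, 1, 2)  (L[3][0] := 2)
[col 1] pivot 2
  R2 -= 3*R1 → (0, 0, 2, 2)  (L[2][1] := 3)
  R3 -= 2*R1 → (0, 0, 2, 0)  (L[3][1] := 2)

U[3][3] = 0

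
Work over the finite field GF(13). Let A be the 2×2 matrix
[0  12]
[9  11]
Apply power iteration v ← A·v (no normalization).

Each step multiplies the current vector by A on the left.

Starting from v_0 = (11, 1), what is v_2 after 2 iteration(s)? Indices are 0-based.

v_0 = (11, 1).
v_1 = A·v_0 = (12, 6).
v_2 = A·v_1 = (7, 5).

v_2 = (7, 5)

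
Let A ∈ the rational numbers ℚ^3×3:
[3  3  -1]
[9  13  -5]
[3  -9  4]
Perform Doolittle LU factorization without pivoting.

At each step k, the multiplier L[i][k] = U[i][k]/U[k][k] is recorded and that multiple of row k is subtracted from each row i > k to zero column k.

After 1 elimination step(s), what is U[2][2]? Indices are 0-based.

U[2][2] = 5

Step 1: pivot at (0,0) is 3.
  row1 ← row1 − (3)·row0  ⇒  L[1][0]=3, U row1=(0, 4, -2)
  row2 ← row2 − (1)·row0  ⇒  L[2][0]=1, U row2=(0, -12, 5)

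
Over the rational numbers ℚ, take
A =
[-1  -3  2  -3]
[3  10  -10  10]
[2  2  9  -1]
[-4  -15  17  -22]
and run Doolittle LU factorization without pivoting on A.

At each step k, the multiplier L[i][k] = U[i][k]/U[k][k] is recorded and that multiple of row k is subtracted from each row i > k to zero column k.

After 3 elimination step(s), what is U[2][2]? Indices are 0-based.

U[2][2] = -3

k=0: U[0][0]=-1
  eliminate (1,0): mult=-3, new row 1: (0, 1, -4, 1); set L[1][0]=-3
  eliminate (2,0): mult=-2, new row 2: (0, -4, 13, -7); set L[2][0]=-2
  eliminate (3,0): mult=4, new row 3: (0, -3, 9, -10); set L[3][0]=4
k=1: U[1][1]=1
  eliminate (2,1): mult=-4, new row 2: (0, 0, -3, -3); set L[2][1]=-4
  eliminate (3,1): mult=-3, new row 3: (0, 0, -3, -7); set L[3][1]=-3
k=2: U[2][2]=-3
  eliminate (3,2): mult=1, new row 3: (0, 0, 0, -4); set L[3][2]=1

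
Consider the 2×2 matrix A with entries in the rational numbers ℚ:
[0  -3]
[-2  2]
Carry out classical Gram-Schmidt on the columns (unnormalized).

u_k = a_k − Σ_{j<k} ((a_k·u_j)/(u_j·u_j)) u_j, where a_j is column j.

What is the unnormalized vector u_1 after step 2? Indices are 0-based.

Step 1: u_0 = a_0 = (0, -2).
Step 2: u_1 = a_1 − (-1)·u_0 = (-3, 0).

u_1 = (-3, 0)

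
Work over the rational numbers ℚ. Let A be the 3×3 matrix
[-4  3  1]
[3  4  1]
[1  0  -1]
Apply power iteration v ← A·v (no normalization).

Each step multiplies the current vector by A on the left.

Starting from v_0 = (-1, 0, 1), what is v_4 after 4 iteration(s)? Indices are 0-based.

v_0 = (-1, 0, 1).
v_1 = A·v_0 = (5, -2, -2).
v_2 = A·v_1 = (-28, 5, 7).
v_3 = A·v_2 = (134, -57, -35).
v_4 = A·v_3 = (-742, 139, 169).

v_4 = (-742, 139, 169)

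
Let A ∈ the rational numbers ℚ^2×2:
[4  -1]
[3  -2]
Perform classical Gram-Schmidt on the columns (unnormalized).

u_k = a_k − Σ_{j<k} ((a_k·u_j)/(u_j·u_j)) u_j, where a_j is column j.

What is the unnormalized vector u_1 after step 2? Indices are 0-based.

Step 1: u_0 = a_0 = (4, 3).
Step 2: u_1 = a_1 − (-2/5)·u_0 = (3/5, -4/5).

u_1 = (3/5, -4/5)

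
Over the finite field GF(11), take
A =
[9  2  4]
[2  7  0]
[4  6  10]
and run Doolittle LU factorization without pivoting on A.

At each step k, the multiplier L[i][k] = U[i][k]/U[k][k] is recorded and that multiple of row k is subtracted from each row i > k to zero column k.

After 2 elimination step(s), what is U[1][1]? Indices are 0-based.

Step 1: pivot at (0,0) is 9.
  row1 ← row1 − (10)·row0  ⇒  L[1][0]=10, U row1=(0, 9, 4)
  row2 ← row2 − (9)·row0  ⇒  L[2][0]=9, U row2=(0, 10, 7)
Step 2: pivot at (1,1) is 9.
  row2 ← row2 − (6)·row1  ⇒  L[2][1]=6, U row2=(0, 0, 5)

U[1][1] = 9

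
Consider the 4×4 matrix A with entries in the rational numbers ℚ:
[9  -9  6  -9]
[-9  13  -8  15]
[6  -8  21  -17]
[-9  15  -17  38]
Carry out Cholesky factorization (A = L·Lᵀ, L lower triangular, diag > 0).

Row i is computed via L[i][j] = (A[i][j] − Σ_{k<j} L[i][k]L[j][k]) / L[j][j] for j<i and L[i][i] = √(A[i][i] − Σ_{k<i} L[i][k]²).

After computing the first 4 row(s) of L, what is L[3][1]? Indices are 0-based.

L[3][1] = 3

Step 1: L[0][0] = √(9) = 3.
  L[1][0] = (-9) / L[0][0] = -3.
Step 2: L[1][1] = √(4) = 2.
  L[2][0] = (6) / L[0][0] = 2.
  L[2][1] = (-2) / L[1][1] = -1.
Step 3: L[2][2] = √(16) = 4.
  L[3][0] = (-9) / L[0][0] = -3.
  L[3][1] = (6) / L[1][1] = 3.
  L[3][2] = (-8) / L[2][2] = -2.
Step 4: L[3][3] = √(16) = 4.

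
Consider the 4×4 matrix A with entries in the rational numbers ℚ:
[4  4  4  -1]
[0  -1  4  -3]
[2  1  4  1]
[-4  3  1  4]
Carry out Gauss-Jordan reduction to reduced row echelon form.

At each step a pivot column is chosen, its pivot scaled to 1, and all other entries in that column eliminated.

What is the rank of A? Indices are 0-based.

rank = 4

pivot(0,0)=4: scale R0 → (1, 1, 1, -1/4)
  clear (2,0): R2 −= (2)R0 → (0, -1, 2, 3/2)
  clear (3,0): R3 −= (-4)R0 → (0, 7, 5, 3)
pivot(1,1)=-1: scale R1 → (0, 1, -4, 3)
  clear (0,1): R0 −= (1)R1 → (1, 0, 5, -13/4)
  clear (2,1): R2 −= (-1)R1 → (0, 0, -2, 9/2)
  clear (3,1): R3 −= (7)R1 → (0, 0, 33, -18)
pivot(2,2)=-2: scale R2 → (0, 0, 1, -9/4)
  clear (0,2): R0 −= (5)R2 → (1, 0, 0, 8)
  clear (1,2): R1 −= (-4)R2 → (0, 1, 0, -6)
  clear (3,2): R3 −= (33)R2 → (0, 0, 0, 225/4)
pivot(3,3)=225/4: scale R3 → (0, 0, 0, 1)
  clear (0,3): R0 −= (8)R3 → (1, 0, 0, 0)
  clear (1,3): R1 −= (-6)R3 → (0, 1, 0, 0)
  clear (2,3): R2 −= (-9/4)R3 → (0, 0, 1, 0)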